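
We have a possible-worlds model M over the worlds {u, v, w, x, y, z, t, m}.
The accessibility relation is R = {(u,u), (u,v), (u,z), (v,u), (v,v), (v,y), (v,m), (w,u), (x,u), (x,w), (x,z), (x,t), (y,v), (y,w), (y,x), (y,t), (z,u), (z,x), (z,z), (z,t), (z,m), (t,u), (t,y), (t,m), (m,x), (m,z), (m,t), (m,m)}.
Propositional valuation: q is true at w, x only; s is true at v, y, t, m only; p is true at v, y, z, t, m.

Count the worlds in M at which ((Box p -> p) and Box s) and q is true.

Let φ = ((Box p -> p) and Box s) and q. Evaluate φ at each world:
  u (successors {u, v, z}): φ is false.
  v (successors {u, v, y, m}): φ is false.
  w (successors {u}): φ is false.
  x (successors {u, w, z, t}): φ is false.
  y (successors {v, w, x, t}): φ is false.
  z (successors {u, x, z, t, m}): φ is false.
  t (successors {u, y, m}): φ is false.
  m (successors {x, z, t, m}): φ is false.
For instance, at x:
  At x: (Box p -> p) and Box s is false, q is true, so ((Box p -> p) and Box s) and q is false.
    At x: Box p -> p is true, Box s is false, so (Box p -> p) and Box s is false.
      At x: Box p is false, p is false, so Box p -> p is true.
      At x: Box s requires s at every successor {u, w, z, t}.
        s fails at u, so Box s is false at x.
Satisfying worlds: none.

0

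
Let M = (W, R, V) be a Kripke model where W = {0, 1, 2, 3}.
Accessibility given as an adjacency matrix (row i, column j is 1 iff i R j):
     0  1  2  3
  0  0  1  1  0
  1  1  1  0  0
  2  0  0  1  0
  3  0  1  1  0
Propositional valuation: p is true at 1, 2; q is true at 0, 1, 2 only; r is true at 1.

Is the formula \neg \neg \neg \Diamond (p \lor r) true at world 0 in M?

At 0: \neg \neg \Diamond (p \lor r) is true, so \neg \neg \neg \Diamond (p \lor r) is false.
  At 0: \neg \Diamond (p \lor r) is false, so \neg \neg \Diamond (p \lor r) is true.
    At 0: \Diamond (p \lor r) is true, so \neg \Diamond (p \lor r) is false.
      At 0: \Diamond (p \lor r) requires p \lor r at some successor in {1, 2}.
        p \lor r holds at 1, so \Diamond (p \lor r) is true at 0.

No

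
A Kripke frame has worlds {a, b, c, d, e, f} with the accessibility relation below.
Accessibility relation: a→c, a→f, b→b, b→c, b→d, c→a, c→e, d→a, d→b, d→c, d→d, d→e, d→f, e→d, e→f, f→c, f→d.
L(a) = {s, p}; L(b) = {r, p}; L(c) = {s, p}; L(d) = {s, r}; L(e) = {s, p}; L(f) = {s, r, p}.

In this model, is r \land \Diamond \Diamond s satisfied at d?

At d: r is true, \Diamond \Diamond s is true, so r \land \Diamond \Diamond s is true.
  At d: \Diamond \Diamond s requires \Diamond s at some successor in {a, b, c, d, e, f}.
    \Diamond s holds at a, so \Diamond \Diamond s is true at d.
      At a: \Diamond s requires s at some successor in {c, f}.
        s holds at c, so \Diamond s is true at a.

Yes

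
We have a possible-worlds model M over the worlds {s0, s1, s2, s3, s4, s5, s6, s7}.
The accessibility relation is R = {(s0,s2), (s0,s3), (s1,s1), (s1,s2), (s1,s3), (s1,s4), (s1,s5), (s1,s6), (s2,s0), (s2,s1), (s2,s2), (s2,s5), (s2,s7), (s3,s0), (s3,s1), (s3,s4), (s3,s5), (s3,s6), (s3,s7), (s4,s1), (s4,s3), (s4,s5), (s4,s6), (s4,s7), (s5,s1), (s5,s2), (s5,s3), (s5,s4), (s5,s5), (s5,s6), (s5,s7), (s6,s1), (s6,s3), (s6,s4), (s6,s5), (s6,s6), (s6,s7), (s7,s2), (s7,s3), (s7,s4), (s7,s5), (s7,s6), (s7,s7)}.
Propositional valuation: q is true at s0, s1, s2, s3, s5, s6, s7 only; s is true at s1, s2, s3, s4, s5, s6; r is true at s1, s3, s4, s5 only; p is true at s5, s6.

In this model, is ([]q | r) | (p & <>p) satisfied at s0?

Yes

At s0: []q | r is true, p & <>p is false, so ([]q | r) | (p & <>p) is true.
  At s0: []q is true, r is false, so []q | r is true.
    At s0: []q requires q at every successor {s2, s3}.
      At s2: q is true.
      At s3: q is true.
    So []q is true at s0.
  At s0: p is false, <>p is false, so p & <>p is false.
    At s0: <>p requires p at some successor in {s2, s3}.
      At s2: p is false.
      At s3: p is false.
    So <>p is false at s0.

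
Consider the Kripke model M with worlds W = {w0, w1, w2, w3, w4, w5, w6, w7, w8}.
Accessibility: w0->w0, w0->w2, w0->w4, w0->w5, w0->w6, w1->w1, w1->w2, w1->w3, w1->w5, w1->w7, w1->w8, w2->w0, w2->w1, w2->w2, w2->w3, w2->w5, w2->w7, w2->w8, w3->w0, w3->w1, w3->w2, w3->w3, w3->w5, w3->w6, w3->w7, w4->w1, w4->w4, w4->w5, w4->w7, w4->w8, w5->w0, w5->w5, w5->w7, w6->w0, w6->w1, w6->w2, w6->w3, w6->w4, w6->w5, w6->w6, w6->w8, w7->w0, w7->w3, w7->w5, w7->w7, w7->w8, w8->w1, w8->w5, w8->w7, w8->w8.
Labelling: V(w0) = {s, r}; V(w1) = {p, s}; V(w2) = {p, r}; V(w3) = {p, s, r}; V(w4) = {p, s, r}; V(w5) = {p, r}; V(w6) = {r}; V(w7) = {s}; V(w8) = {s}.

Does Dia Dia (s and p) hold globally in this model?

Recall that Dia ψ holds at a world iff ψ holds at some accessible world.
Let φ = Dia Dia (s and p). Evaluate φ at each world:
  w0 (successors {w0, w2, w4, w5, w6}): φ is true.
  w1 (successors {w1, w2, w3, w5, w7, w8}): φ is true.
  w2 (successors {w0, w1, w2, w3, w5, w7, w8}): φ is true.
  w3 (successors {w0, w1, w2, w3, w5, w6, w7}): φ is true.
  w4 (successors {w1, w4, w5, w7, w8}): φ is true.
  w5 (successors {w0, w5, w7}): φ is true.
  w6 (successors {w0, w1, w2, w3, w4, w5, w6, w8}): φ is true.
  w7 (successors {w0, w3, w5, w7, w8}): φ is true.
  w8 (successors {w1, w5, w7, w8}): φ is true.
For instance, at w8:
  At w8: Dia Dia (s and p) requires Dia (s and p) at some successor in {w1, w5, w7, w8}.
    Dia (s and p) holds at w1, so Dia Dia (s and p) is true at w8.
      At w1: Dia (s and p) requires s and p at some successor in {w1, w2, w3, w5, w7, w8}.
        s and p holds at w1, so Dia (s and p) is true at w1.

Yes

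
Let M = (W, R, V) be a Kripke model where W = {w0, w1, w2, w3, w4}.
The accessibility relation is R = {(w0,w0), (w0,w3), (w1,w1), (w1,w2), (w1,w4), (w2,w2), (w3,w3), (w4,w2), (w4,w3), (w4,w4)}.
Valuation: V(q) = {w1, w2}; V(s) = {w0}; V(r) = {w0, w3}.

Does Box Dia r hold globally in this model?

Let φ = Box Dia r. Evaluate φ at each world:
  w0 (successors {w0, w3}): φ is true.
  w1 (successors {w1, w2, w4}): φ is false.
  w2 (successors {w2}): φ is false.
  w3 (successors {w3}): φ is true.
  w4 (successors {w2, w3, w4}): φ is false.
Detail at w1 (counterexample):
  At w1: Box Dia r requires Dia r at every successor {w1, w2, w4}.
    Dia r fails at w1, so Box Dia r is false at w1.
      At w1: Dia r requires r at some successor in {w1, w2, w4}.
        At w1: r is false.
        At w2: r is false.
        At w4: r is false.
      So Dia r is false at w1.

No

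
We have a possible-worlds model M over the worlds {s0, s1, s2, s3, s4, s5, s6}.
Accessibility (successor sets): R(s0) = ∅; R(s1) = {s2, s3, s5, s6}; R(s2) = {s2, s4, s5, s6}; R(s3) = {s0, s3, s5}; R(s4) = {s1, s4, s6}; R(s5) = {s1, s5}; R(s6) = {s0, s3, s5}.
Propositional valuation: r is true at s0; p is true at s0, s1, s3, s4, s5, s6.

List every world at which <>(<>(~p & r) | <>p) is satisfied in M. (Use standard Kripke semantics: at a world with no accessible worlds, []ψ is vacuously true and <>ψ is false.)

s1, s2, s3, s4, s5, s6

Recall that <>ψ holds at a world iff ψ holds at some accessible world.
Let φ = <>(<>(~p & r) | <>p). Evaluate φ at each world:
  s0 (successors ∅): φ is false.
  s1 (successors {s2, s3, s5, s6}): φ is true.
  s2 (successors {s2, s4, s5, s6}): φ is true.
  s3 (successors {s0, s3, s5}): φ is true.
  s4 (successors {s1, s4, s6}): φ is true.
  s5 (successors {s1, s5}): φ is true.
  s6 (successors {s0, s3, s5}): φ is true.
For instance, at s5:
  At s5: <>(<>(~p & r) | <>p) requires <>(~p & r) | <>p at some successor in {s1, s5}.
    <>(~p & r) | <>p holds at s1, so <>(<>(~p & r) | <>p) is true at s5.
      At s1: <>(~p & r) is false, <>p is true, so <>(~p & r) | <>p is true.
Satisfying worlds: {s1, s2, s3, s4, s5, s6}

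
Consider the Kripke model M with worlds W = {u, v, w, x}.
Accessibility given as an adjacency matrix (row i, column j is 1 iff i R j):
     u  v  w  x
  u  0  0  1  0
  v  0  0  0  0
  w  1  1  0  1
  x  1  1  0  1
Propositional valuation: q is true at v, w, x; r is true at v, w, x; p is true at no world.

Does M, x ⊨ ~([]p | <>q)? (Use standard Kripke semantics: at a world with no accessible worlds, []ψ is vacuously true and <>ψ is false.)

At x: []p | <>q is true, so ~([]p | <>q) is false.
  At x: []p is false, <>q is true, so []p | <>q is true.
    At x: []p requires p at every successor {u, v, x}.
      p fails at u, so []p is false at x.
    At x: <>q requires q at some successor in {u, v, x}.
      q holds at v, so <>q is true at x.

No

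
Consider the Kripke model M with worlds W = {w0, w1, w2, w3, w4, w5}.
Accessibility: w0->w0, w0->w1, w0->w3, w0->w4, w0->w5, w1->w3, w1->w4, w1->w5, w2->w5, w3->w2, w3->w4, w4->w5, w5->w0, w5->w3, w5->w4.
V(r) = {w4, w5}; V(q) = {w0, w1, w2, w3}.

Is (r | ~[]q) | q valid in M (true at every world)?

Let φ = (r | ~[]q) | q. Evaluate φ at each world:
  w0 (successors {w0, w1, w3, w4, w5}): φ is true.
  w1 (successors {w3, w4, w5}): φ is true.
  w2 (successors {w5}): φ is true.
  w3 (successors {w2, w4}): φ is true.
  w4 (successors {w5}): φ is true.
  w5 (successors {w0, w3, w4}): φ is true.
For instance, at w0:
  At w0: r | ~[]q is true, q is true, so (r | ~[]q) | q is true.
    At w0: r is false, ~[]q is true, so r | ~[]q is true.
      At w0: []q is false, so ~[]q is true.

Yes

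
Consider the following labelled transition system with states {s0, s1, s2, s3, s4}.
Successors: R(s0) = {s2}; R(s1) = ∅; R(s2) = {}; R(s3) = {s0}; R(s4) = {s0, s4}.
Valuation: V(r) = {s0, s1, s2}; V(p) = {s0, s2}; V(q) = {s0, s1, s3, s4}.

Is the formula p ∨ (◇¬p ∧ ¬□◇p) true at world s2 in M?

At s2: p is true, ◇¬p ∧ ¬□◇p is false, so p ∨ (◇¬p ∧ ¬□◇p) is true.
  At s2: ◇¬p is false, ¬□◇p is false, so ◇¬p ∧ ¬□◇p is false.
    At s2: no accessible worlds, so ◇¬p is false.
    At s2: □◇p is true, so ¬□◇p is false.
      At s2: no accessible worlds, so □◇p holds vacuously.

Yes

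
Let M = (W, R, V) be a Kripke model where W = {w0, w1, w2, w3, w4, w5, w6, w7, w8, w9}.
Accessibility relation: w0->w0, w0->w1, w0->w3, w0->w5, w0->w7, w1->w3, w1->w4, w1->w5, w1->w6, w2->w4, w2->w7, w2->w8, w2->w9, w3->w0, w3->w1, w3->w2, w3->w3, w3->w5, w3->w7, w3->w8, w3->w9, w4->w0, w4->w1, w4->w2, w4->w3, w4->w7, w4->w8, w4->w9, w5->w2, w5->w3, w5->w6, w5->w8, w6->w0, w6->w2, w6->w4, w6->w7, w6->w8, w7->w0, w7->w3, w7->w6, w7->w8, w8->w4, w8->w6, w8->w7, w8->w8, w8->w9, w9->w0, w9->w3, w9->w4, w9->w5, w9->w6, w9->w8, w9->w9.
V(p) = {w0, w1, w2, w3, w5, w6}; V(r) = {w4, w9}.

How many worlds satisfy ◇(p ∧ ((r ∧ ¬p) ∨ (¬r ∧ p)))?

9

Let φ = ◇(p ∧ ((r ∧ ¬p) ∨ (¬r ∧ p))). Evaluate φ at each world:
  w0 (successors {w0, w1, w3, w5, w7}): φ is true.
  w1 (successors {w3, w4, w5, w6}): φ is true.
  w2 (successors {w4, w7, w8, w9}): φ is false.
  w3 (successors {w0, w1, w2, w3, w5, w7, w8, w9}): φ is true.
  w4 (successors {w0, w1, w2, w3, w7, w8, w9}): φ is true.
  w5 (successors {w2, w3, w6, w8}): φ is true.
  w6 (successors {w0, w2, w4, w7, w8}): φ is true.
  w7 (successors {w0, w3, w6, w8}): φ is true.
  w8 (successors {w4, w6, w7, w8, w9}): φ is true.
  w9 (successors {w0, w3, w4, w5, w6, w8, w9}): φ is true.
For instance, at w6:
  At w6: ◇(p ∧ ((r ∧ ¬p) ∨ (¬r ∧ p))) requires p ∧ ((r ∧ ¬p) ∨ (¬r ∧ p)) at some successor in {w0, w2, w4, w7, w8}.
    p ∧ ((r ∧ ¬p) ∨ (¬r ∧ p)) holds at w0, so ◇(p ∧ ((r ∧ ¬p) ∨ (¬r ∧ p))) is true at w6.
Satisfying worlds: {w0, w1, w3, w4, w5, w6, w7, w8, w9}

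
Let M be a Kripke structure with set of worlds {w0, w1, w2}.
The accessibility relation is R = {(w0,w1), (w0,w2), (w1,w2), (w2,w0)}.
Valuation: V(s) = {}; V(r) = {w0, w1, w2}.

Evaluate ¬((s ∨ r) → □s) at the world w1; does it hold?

At w1: (s ∨ r) → □s is false, so ¬((s ∨ r) → □s) is true.
  At w1: s ∨ r is true, □s is false, so (s ∨ r) → □s is false.
    At w1: □s requires s at every successor {w2}.
      s fails at w2, so □s is false at w1.

Yes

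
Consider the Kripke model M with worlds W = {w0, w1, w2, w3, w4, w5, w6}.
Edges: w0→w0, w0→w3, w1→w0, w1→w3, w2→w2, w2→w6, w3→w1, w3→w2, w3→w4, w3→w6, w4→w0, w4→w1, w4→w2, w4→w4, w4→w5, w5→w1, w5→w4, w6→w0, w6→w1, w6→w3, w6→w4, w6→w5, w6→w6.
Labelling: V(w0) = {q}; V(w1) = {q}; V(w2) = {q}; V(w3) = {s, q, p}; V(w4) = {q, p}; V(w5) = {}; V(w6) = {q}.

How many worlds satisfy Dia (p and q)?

6

Let φ = Dia (p and q). Evaluate φ at each world:
  w0 (successors {w0, w3}): φ is true.
  w1 (successors {w0, w3}): φ is true.
  w2 (successors {w2, w6}): φ is false.
  w3 (successors {w1, w2, w4, w6}): φ is true.
  w4 (successors {w0, w1, w2, w4, w5}): φ is true.
  w5 (successors {w1, w4}): φ is true.
  w6 (successors {w0, w1, w3, w4, w5, w6}): φ is true.
For instance, at w1:
  At w1: Dia (p and q) requires p and q at some successor in {w0, w3}.
    p and q holds at w3, so Dia (p and q) is true at w1.
Satisfying worlds: {w0, w1, w3, w4, w5, w6}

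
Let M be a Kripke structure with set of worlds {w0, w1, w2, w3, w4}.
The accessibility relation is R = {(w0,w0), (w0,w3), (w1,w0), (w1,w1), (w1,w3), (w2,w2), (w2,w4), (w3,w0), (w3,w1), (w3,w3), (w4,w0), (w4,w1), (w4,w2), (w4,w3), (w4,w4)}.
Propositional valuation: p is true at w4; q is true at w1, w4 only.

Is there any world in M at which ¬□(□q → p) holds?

No

Let φ = ¬□(□q → p). Evaluate φ at each world:
  w0 (successors {w0, w3}): φ is false.
  w1 (successors {w0, w1, w3}): φ is false.
  w2 (successors {w2, w4}): φ is false.
  w3 (successors {w0, w1, w3}): φ is false.
  w4 (successors {w0, w1, w2, w3, w4}): φ is false.
For instance, at w3:
  At w3: □(□q → p) is true, so ¬□(□q → p) is false.
    At w3: □(□q → p) requires □q → p at every successor {w0, w1, w3}.
      At w0: □q → p is true.
      At w1: □q → p is true.
      At w3: □q → p is true.
    So □(□q → p) is true at w3.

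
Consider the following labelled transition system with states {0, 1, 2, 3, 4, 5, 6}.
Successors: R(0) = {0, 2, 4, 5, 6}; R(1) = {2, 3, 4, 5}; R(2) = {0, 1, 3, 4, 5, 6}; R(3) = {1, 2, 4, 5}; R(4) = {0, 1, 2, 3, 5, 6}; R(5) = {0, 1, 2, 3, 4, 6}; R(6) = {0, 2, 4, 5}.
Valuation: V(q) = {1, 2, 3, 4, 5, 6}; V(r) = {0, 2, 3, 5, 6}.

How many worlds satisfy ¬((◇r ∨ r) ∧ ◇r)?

Recall that ◇ψ holds at a world iff ψ holds at some accessible world.
Let φ = ¬((◇r ∨ r) ∧ ◇r). Evaluate φ at each world:
  0 (successors {0, 2, 4, 5, 6}): φ is false.
  1 (successors {2, 3, 4, 5}): φ is false.
  2 (successors {0, 1, 3, 4, 5, 6}): φ is false.
  3 (successors {1, 2, 4, 5}): φ is false.
  4 (successors {0, 1, 2, 3, 5, 6}): φ is false.
  5 (successors {0, 1, 2, 3, 4, 6}): φ is false.
  6 (successors {0, 2, 4, 5}): φ is false.
For instance, at 4:
  At 4: (◇r ∨ r) ∧ ◇r is true, so ¬((◇r ∨ r) ∧ ◇r) is false.
    At 4: ◇r ∨ r is true, ◇r is true, so (◇r ∨ r) ∧ ◇r is true.
      At 4: ◇r is true, r is false, so ◇r ∨ r is true.
      At 4: ◇r requires r at some successor in {0, 1, 2, 3, 5, 6}.
        r holds at 0, so ◇r is true at 4.
Satisfying worlds: none.

0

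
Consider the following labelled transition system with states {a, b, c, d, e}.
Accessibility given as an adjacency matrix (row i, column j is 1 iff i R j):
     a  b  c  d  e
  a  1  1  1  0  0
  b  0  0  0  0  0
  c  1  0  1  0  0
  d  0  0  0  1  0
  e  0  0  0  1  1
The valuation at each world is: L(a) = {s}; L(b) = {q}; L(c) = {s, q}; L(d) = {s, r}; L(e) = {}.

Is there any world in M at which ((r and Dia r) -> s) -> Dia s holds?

Yes

Let φ = ((r and Dia r) -> s) -> Dia s. Evaluate φ at each world:
  a (successors {a, b, c}): φ is true.
  b (successors ∅): φ is false.
  c (successors {a, c}): φ is true.
  d (successors {d}): φ is true.
  e (successors {d, e}): φ is true.
Detail at a (witness):
  At a: (r and Dia r) -> s is true, Dia s is true, so ((r and Dia r) -> s) -> Dia s is true.
    At a: r and Dia r is false, s is true, so (r and Dia r) -> s is true.
      At a: r is false, Dia r is false, so r and Dia r is false.
    At a: Dia s requires s at some successor in {a, b, c}.
      s holds at a, so Dia s is true at a.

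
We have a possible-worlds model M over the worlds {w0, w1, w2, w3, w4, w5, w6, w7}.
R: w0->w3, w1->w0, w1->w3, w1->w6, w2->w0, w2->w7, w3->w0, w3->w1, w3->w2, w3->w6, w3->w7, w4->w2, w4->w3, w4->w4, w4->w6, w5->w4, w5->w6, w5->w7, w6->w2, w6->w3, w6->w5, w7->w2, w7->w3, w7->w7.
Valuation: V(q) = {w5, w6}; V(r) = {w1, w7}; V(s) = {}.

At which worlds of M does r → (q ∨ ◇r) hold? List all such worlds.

w0, w2, w3, w4, w5, w6, w7

Recall that ◇ψ holds at a world iff ψ holds at some accessible world.
Let φ = r → (q ∨ ◇r). Evaluate φ at each world:
  w0 (successors {w3}): φ is true.
  w1 (successors {w0, w3, w6}): φ is false.
  w2 (successors {w0, w7}): φ is true.
  w3 (successors {w0, w1, w2, w6, w7}): φ is true.
  w4 (successors {w2, w3, w4, w6}): φ is true.
  w5 (successors {w4, w6, w7}): φ is true.
  w6 (successors {w2, w3, w5}): φ is true.
  w7 (successors {w2, w3, w7}): φ is true.
For instance, at w3:
  At w3: r is false, q ∨ ◇r is true, so r → (q ∨ ◇r) is true.
    At w3: q is false, ◇r is true, so q ∨ ◇r is true.
      At w3: ◇r requires r at some successor in {w0, w1, w2, w6, w7}.
        r holds at w1, so ◇r is true at w3.
Satisfying worlds: {w0, w2, w3, w4, w5, w6, w7}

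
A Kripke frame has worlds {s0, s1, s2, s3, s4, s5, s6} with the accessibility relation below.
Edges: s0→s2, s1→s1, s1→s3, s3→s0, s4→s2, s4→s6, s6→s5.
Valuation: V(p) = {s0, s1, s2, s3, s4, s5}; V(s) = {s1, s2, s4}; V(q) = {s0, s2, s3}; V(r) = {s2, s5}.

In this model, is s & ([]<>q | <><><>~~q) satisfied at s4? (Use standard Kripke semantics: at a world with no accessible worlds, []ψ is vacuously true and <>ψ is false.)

At s4: s is true, []<>q | <><><>~~q is false, so s & ([]<>q | <><><>~~q) is false.
  At s4: []<>q is false, <><><>~~q is false, so []<>q | <><><>~~q is false.
    At s4: []<>q requires <>q at every successor {s2, s6}.
      <>q fails at s2, so []<>q is false at s4.
    At s4: <><><>~~q requires <><>~~q at some successor in {s2, s6}.
      At s2: <><>~~q is false.
      At s6: <><>~~q is false.
    So <><><>~~q is false at s4.

No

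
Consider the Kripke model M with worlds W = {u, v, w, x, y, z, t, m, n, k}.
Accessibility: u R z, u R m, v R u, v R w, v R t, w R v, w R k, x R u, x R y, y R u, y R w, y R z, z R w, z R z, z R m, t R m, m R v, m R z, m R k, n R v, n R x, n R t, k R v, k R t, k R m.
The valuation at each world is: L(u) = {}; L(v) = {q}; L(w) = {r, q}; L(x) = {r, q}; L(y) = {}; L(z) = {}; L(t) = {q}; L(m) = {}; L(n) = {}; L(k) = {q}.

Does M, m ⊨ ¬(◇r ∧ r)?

Yes

At m: ◇r ∧ r is false, so ¬(◇r ∧ r) is true.
  At m: ◇r is false, r is false, so ◇r ∧ r is false.
    At m: ◇r requires r at some successor in {v, z, k}.
      At v: r is false.
      At z: r is false.
      At k: r is false.
    So ◇r is false at m.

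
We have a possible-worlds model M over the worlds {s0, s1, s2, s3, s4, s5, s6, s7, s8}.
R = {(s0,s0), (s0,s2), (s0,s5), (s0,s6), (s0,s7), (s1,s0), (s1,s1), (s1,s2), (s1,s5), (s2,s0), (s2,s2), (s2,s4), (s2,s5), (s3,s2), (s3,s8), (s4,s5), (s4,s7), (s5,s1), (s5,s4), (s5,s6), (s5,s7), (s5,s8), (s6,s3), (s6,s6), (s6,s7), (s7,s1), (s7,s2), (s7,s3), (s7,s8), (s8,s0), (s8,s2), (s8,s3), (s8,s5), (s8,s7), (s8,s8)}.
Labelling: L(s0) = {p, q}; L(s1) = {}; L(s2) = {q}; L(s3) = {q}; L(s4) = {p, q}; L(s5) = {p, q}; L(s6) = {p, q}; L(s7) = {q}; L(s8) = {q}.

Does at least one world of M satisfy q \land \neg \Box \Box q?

Recall that \Box ψ holds at a world iff ψ holds at every accessible world, and \Diamond ψ holds iff ψ holds at some accessible world.
Let φ = q \land \neg \Box \Box q. Evaluate φ at each world:
  s0 (successors {s0, s2, s5, s6, s7}): φ is true.
  s1 (successors {s0, s1, s2, s5}): φ is false.
  s2 (successors {s0, s2, s4, s5}): φ is true.
  s3 (successors {s2, s8}): φ is false.
  s4 (successors {s5, s7}): φ is true.
  s5 (successors {s1, s4, s6, s7, s8}): φ is true.
  s6 (successors {s3, s6, s7}): φ is true.
  s7 (successors {s1, s2, s3, s8}): φ is true.
  s8 (successors {s0, s2, s3, s5, s7, s8}): φ is true.
Detail at s0 (witness):
  At s0: q is true, \neg \Box \Box q is true, so q \land \neg \Box \Box q is true.
    At s0: \Box \Box q is false, so \neg \Box \Box q is true.
      At s0: \Box \Box q requires \Box q at every successor {s0, s2, s5, s6, s7}.
        \Box q fails at s5, so \Box \Box q is false at s0.

Yes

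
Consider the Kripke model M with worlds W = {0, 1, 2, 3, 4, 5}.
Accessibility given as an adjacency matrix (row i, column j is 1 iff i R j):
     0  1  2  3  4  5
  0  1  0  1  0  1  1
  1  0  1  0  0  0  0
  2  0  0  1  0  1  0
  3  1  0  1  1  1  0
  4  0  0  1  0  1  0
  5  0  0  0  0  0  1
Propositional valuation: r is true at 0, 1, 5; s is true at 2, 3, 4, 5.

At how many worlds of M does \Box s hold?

Let φ = \Box s. Evaluate φ at each world:
  0 (successors {0, 2, 4, 5}): φ is false.
  1 (successors {1}): φ is false.
  2 (successors {2, 4}): φ is true.
  3 (successors {0, 2, 3, 4}): φ is false.
  4 (successors {2, 4}): φ is true.
  5 (successors {5}): φ is true.
For instance, at 1:
  At 1: \Box s requires s at every successor {1}.
    s fails at 1, so \Box s is false at 1.
Satisfying worlds: {2, 4, 5}

3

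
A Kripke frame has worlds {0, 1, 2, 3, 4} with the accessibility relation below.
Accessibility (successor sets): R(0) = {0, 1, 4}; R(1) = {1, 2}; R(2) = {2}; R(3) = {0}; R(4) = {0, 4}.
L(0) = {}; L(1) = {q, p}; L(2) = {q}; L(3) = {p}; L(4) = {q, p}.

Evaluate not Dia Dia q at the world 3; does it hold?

At 3: Dia Dia q is true, so not Dia Dia q is false.
  At 3: Dia Dia q requires Dia q at some successor in {0}.
    Dia q holds at 0, so Dia Dia q is true at 3.
      At 0: Dia q requires q at some successor in {0, 1, 4}.
        q holds at 1, so Dia q is true at 0.

No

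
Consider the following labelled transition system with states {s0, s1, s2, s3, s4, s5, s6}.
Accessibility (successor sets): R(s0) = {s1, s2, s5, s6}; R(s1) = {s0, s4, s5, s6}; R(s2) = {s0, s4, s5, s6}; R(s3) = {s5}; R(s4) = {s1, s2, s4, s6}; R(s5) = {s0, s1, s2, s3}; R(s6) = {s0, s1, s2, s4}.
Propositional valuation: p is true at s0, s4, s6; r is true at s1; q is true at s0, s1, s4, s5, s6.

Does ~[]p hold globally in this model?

Yes

Recall that []ψ holds at a world iff ψ holds at every accessible world, and <>ψ holds iff ψ holds at some accessible world.
Let φ = ~[]p. Evaluate φ at each world:
  s0 (successors {s1, s2, s5, s6}): φ is true.
  s1 (successors {s0, s4, s5, s6}): φ is true.
  s2 (successors {s0, s4, s5, s6}): φ is true.
  s3 (successors {s5}): φ is true.
  s4 (successors {s1, s2, s4, s6}): φ is true.
  s5 (successors {s0, s1, s2, s3}): φ is true.
  s6 (successors {s0, s1, s2, s4}): φ is true.
For instance, at s6:
  At s6: []p is false, so ~[]p is true.
    At s6: []p requires p at every successor {s0, s1, s2, s4}.
      p fails at s1, so []p is false at s6.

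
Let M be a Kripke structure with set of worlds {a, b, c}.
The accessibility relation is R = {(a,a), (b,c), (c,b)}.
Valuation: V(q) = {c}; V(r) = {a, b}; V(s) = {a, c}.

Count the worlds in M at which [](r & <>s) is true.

Let φ = [](r & <>s). Evaluate φ at each world:
  a (successors {a}): φ is true.
  b (successors {c}): φ is false.
  c (successors {b}): φ is true.
For instance, at b:
  At b: [](r & <>s) requires r & <>s at every successor {c}.
    r & <>s fails at c, so [](r & <>s) is false at b.
      At c: r is false, <>s is false, so r & <>s is false.
Satisfying worlds: {a, c}

2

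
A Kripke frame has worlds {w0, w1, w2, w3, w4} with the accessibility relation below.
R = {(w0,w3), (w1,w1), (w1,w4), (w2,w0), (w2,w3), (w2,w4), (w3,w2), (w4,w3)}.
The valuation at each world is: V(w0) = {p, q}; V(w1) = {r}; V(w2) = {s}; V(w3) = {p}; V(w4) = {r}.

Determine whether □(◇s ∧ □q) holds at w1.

No

At w1: □(◇s ∧ □q) requires ◇s ∧ □q at every successor {w1, w4}.
  ◇s ∧ □q fails at w1, so □(◇s ∧ □q) is false at w1.
    At w1: ◇s is false, □q is false, so ◇s ∧ □q is false.
      At w1: ◇s requires s at some successor in {w1, w4}.
        At w1: s is false.
        At w4: s is false.
      So ◇s is false at w1.
      At w1: □q requires q at every successor {w1, w4}.
        q fails at w1, so □q is false at w1.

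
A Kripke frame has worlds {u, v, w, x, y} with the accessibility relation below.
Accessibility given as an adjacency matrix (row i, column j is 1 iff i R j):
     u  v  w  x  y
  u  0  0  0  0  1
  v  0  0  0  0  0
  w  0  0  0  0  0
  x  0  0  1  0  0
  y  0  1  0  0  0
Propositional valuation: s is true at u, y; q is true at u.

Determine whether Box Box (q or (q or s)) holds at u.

At u: Box Box (q or (q or s)) requires Box (q or (q or s)) at every successor {y}.
  Box (q or (q or s)) fails at y, so Box Box (q or (q or s)) is false at u.
    At y: Box (q or (q or s)) requires q or (q or s) at every successor {v}.
      q or (q or s) fails at v, so Box (q or (q or s)) is false at y.

No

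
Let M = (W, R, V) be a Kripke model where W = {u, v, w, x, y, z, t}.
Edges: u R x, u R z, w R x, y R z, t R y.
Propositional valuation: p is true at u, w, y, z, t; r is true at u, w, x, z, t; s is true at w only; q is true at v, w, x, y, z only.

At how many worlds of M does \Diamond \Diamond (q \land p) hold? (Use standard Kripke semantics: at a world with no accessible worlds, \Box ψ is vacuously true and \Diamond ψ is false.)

1

Let φ = \Diamond \Diamond (q \land p). Evaluate φ at each world:
  u (successors {x, z}): φ is false.
  v (successors ∅): φ is false.
  w (successors {x}): φ is false.
  x (successors ∅): φ is false.
  y (successors {z}): φ is false.
  z (successors ∅): φ is false.
  t (successors {y}): φ is true.
For instance, at u:
  At u: \Diamond \Diamond (q \land p) requires \Diamond (q \land p) at some successor in {x, z}.
    At x: \Diamond (q \land p) is false.
    At z: \Diamond (q \land p) is false.
  So \Diamond \Diamond (q \land p) is false at u.
Satisfying worlds: {t}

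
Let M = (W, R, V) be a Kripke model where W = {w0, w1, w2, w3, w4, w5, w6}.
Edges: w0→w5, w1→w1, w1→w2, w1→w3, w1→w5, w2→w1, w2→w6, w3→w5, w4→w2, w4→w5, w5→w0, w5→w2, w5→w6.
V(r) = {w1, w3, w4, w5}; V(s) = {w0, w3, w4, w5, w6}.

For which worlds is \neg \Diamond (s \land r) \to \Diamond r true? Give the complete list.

w0, w1, w2, w3, w4

Recall that \Diamond ψ holds at a world iff ψ holds at some accessible world.
Let φ = \neg \Diamond (s \land r) \to \Diamond r. Evaluate φ at each world:
  w0 (successors {w5}): φ is true.
  w1 (successors {w1, w2, w3, w5}): φ is true.
  w2 (successors {w1, w6}): φ is true.
  w3 (successors {w5}): φ is true.
  w4 (successors {w2, w5}): φ is true.
  w5 (successors {w0, w2, w6}): φ is false.
  w6 (successors ∅): φ is false.
For instance, at w0:
  At w0: \neg \Diamond (s \land r) is false, \Diamond r is true, so \neg \Diamond (s \land r) \to \Diamond r is true.
    At w0: \Diamond (s \land r) is true, so \neg \Diamond (s \land r) is false.
      At w0: \Diamond (s \land r) requires s \land r at some successor in {w5}.
        s \land r holds at w5, so \Diamond (s \land r) is true at w0.
    At w0: \Diamond r requires r at some successor in {w5}.
      r holds at w5, so \Diamond r is true at w0.
Satisfying worlds: {w0, w1, w2, w3, w4}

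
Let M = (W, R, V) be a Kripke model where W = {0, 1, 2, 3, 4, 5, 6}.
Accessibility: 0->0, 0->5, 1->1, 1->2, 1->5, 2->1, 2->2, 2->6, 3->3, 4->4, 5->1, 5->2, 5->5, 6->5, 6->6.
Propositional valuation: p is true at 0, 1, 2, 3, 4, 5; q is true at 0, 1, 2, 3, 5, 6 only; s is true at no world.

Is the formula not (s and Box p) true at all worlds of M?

Let φ = not (s and Box p). Evaluate φ at each world:
  0 (successors {0, 5}): φ is true.
  1 (successors {1, 2, 5}): φ is true.
  2 (successors {1, 2, 6}): φ is true.
  3 (successors {3}): φ is true.
  4 (successors {4}): φ is true.
  5 (successors {1, 2, 5}): φ is true.
  6 (successors {5, 6}): φ is true.
For instance, at 2:
  At 2: s and Box p is false, so not (s and Box p) is true.
    At 2: s is false, Box p is false, so s and Box p is false.
      At 2: Box p requires p at every successor {1, 2, 6}.
        p fails at 6, so Box p is false at 2.

Yes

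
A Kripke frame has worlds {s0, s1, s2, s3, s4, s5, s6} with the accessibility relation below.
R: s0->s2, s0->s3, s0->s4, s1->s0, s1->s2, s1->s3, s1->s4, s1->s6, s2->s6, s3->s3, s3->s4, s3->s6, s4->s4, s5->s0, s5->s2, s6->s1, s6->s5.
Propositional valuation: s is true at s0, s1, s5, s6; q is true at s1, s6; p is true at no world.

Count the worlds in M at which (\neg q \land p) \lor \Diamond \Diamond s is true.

6

Let φ = (\neg q \land p) \lor \Diamond \Diamond s. Evaluate φ at each world:
  s0 (successors {s2, s3, s4}): φ is true.
  s1 (successors {s0, s2, s3, s4, s6}): φ is true.
  s2 (successors {s6}): φ is true.
  s3 (successors {s3, s4, s6}): φ is true.
  s4 (successors {s4}): φ is false.
  s5 (successors {s0, s2}): φ is true.
  s6 (successors {s1, s5}): φ is true.
For instance, at s1:
  At s1: \neg q \land p is false, \Diamond \Diamond s is true, so (\neg q \land p) \lor \Diamond \Diamond s is true.
    At s1: \Diamond \Diamond s requires \Diamond s at some successor in {s0, s2, s3, s4, s6}.
      \Diamond s holds at s2, so \Diamond \Diamond s is true at s1.
Satisfying worlds: {s0, s1, s2, s3, s5, s6}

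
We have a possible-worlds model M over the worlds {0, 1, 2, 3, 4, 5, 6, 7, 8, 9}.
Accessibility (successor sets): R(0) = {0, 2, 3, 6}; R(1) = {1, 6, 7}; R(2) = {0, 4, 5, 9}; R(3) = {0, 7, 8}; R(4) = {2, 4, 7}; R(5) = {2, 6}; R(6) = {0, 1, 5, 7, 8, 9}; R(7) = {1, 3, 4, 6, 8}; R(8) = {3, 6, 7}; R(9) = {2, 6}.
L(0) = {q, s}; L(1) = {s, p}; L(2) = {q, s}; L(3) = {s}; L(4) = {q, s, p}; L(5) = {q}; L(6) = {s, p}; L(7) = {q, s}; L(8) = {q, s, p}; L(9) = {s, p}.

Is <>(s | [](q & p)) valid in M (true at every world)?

Yes

Let φ = <>(s | [](q & p)). Evaluate φ at each world:
  0 (successors {0, 2, 3, 6}): φ is true.
  1 (successors {1, 6, 7}): φ is true.
  2 (successors {0, 4, 5, 9}): φ is true.
  3 (successors {0, 7, 8}): φ is true.
  4 (successors {2, 4, 7}): φ is true.
  5 (successors {2, 6}): φ is true.
  6 (successors {0, 1, 5, 7, 8, 9}): φ is true.
  7 (successors {1, 3, 4, 6, 8}): φ is true.
  8 (successors {3, 6, 7}): φ is true.
  9 (successors {2, 6}): φ is true.
For instance, at 8:
  At 8: <>(s | [](q & p)) requires s | [](q & p) at some successor in {3, 6, 7}.
    s | [](q & p) holds at 3, so <>(s | [](q & p)) is true at 8.
      At 3: s is true, [](q & p) is false, so s | [](q & p) is true.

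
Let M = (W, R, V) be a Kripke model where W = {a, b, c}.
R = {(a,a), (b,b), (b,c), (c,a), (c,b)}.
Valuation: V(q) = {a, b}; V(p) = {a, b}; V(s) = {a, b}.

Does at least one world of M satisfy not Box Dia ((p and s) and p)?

No

Let φ = not Box Dia ((p and s) and p). Evaluate φ at each world:
  a (successors {a}): φ is false.
  b (successors {b, c}): φ is false.
  c (successors {a, b}): φ is false.
For instance, at c:
  At c: Box Dia ((p and s) and p) is true, so not Box Dia ((p and s) and p) is false.
    At c: Box Dia ((p and s) and p) requires Dia ((p and s) and p) at every successor {a, b}.
      At a: Dia ((p and s) and p) is true.
      At b: Dia ((p and s) and p) is true.
    So Box Dia ((p and s) and p) is true at c.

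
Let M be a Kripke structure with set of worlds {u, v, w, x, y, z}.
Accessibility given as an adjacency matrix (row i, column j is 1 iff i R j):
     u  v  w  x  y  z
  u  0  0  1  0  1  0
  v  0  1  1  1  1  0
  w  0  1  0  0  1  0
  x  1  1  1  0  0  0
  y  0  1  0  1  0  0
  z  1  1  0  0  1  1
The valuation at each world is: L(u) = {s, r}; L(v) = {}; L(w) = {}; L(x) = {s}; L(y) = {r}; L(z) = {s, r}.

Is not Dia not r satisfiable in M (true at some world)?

Recall that Dia ψ holds at a world iff ψ holds at some accessible world.
Let φ = not Dia not r. Evaluate φ at each world:
  u (successors {w, y}): φ is false.
  v (successors {v, w, x, y}): φ is false.
  w (successors {v, y}): φ is false.
  x (successors {u, v, w}): φ is false.
  y (successors {v, x}): φ is false.
  z (successors {u, v, y, z}): φ is false.
For instance, at u:
  At u: Dia not r is true, so not Dia not r is false.
    At u: Dia not r requires not r at some successor in {w, y}.
      not r holds at w, so Dia not r is true at u.

No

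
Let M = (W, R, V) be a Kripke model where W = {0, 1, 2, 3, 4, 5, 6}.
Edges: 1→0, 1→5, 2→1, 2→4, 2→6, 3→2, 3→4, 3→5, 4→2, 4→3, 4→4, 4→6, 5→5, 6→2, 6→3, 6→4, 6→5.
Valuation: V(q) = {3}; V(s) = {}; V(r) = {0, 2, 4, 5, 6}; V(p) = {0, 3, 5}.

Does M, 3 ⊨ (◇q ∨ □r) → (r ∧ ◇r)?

No

At 3: ◇q ∨ □r is true, r ∧ ◇r is false, so (◇q ∨ □r) → (r ∧ ◇r) is false.
  At 3: ◇q is false, □r is true, so ◇q ∨ □r is true.
    At 3: ◇q requires q at some successor in {2, 4, 5}.
      At 2: q is false.
      At 4: q is false.
      At 5: q is false.
    So ◇q is false at 3.
    At 3: □r requires r at every successor {2, 4, 5}.
      At 2: r is true.
      At 4: r is true.
      At 5: r is true.
    So □r is true at 3.
  At 3: r is false, ◇r is true, so r ∧ ◇r is false.
    At 3: ◇r requires r at some successor in {2, 4, 5}.
      r holds at 2, so ◇r is true at 3.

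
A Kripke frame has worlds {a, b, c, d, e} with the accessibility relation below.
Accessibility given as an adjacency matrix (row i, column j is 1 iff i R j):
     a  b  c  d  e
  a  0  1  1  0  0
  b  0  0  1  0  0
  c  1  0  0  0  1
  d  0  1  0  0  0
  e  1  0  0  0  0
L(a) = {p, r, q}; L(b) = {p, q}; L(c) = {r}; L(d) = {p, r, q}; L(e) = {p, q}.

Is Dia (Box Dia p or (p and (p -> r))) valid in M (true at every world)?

Let φ = Dia (Box Dia p or (p and (p -> r))). Evaluate φ at each world:
  a (successors {b, c}): φ is true.
  b (successors {c}): φ is true.
  c (successors {a, e}): φ is true.
  d (successors {b}): φ is true.
  e (successors {a}): φ is true.
For instance, at d:
  At d: Dia (Box Dia p or (p and (p -> r))) requires Box Dia p or (p and (p -> r)) at some successor in {b}.
    Box Dia p or (p and (p -> r)) holds at b, so Dia (Box Dia p or (p and (p -> r))) is true at d.
      At b: Box Dia p is true, p and (p -> r) is false, so Box Dia p or (p and (p -> r)) is true.

Yes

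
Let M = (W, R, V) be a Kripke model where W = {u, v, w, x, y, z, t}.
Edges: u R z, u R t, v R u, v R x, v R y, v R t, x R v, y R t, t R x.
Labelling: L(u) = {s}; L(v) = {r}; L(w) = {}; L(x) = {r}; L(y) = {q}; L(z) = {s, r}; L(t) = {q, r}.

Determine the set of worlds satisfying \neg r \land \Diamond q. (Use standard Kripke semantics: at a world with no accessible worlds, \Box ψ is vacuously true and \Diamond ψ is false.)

u, y

Let φ = \neg r \land \Diamond q. Evaluate φ at each world:
  u (successors {z, t}): φ is true.
  v (successors {u, x, y, t}): φ is false.
  w (successors ∅): φ is false.
  x (successors {v}): φ is false.
  y (successors {t}): φ is true.
  z (successors ∅): φ is false.
  t (successors {x}): φ is false.
For instance, at u:
  At u: \neg r is true, \Diamond q is true, so \neg r \land \Diamond q is true.
    At u: \Diamond q requires q at some successor in {z, t}.
      q holds at t, so \Diamond q is true at u.
Satisfying worlds: {u, y}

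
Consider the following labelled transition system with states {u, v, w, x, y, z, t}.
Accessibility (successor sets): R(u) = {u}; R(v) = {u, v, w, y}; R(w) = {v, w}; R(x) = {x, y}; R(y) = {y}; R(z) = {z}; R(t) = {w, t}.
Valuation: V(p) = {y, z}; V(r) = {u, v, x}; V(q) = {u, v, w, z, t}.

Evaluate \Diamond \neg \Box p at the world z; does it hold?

No

At z: \Diamond \neg \Box p requires \neg \Box p at some successor in {z}.
  At z: \neg \Box p is false.
So \Diamond \neg \Box p is false at z.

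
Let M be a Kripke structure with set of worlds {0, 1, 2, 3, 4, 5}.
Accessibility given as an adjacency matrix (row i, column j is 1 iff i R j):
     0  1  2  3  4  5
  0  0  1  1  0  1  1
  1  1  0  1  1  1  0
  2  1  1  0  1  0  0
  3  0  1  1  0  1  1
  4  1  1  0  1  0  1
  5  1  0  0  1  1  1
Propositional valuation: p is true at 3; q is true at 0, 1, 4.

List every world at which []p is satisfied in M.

none

Recall that []ψ holds at a world iff ψ holds at every accessible world, and <>ψ holds iff ψ holds at some accessible world.
Let φ = []p. Evaluate φ at each world:
  0 (successors {1, 2, 4, 5}): φ is false.
  1 (successors {0, 2, 3, 4}): φ is false.
  2 (successors {0, 1, 3}): φ is false.
  3 (successors {1, 2, 4, 5}): φ is false.
  4 (successors {0, 1, 3, 5}): φ is false.
  5 (successors {0, 3, 4, 5}): φ is false.
For instance, at 4:
  At 4: []p requires p at every successor {0, 1, 3, 5}.
    p fails at 0, so []p is false at 4.
Satisfying worlds: none.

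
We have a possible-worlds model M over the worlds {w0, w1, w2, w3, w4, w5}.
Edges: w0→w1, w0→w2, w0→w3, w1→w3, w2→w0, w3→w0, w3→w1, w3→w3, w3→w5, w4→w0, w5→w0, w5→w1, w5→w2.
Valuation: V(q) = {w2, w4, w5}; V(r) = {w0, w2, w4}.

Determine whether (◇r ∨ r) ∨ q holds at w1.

Recall that ◇ψ holds at a world iff ψ holds at some accessible world.
At w1: ◇r ∨ r is false, q is false, so (◇r ∨ r) ∨ q is false.
  At w1: ◇r is false, r is false, so ◇r ∨ r is false.
    At w1: ◇r requires r at some successor in {w3}.
      At w3: r is false.
    So ◇r is false at w1.

No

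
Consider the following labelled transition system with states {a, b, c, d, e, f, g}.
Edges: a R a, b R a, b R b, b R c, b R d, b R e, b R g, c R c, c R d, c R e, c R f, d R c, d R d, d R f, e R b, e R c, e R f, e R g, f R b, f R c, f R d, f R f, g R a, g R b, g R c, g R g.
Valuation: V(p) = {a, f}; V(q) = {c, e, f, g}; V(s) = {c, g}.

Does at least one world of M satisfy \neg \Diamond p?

No

Let φ = \neg \Diamond p. Evaluate φ at each world:
  a (successors {a}): φ is false.
  b (successors {a, b, c, d, e, g}): φ is false.
  c (successors {c, d, e, f}): φ is false.
  d (successors {c, d, f}): φ is false.
  e (successors {b, c, f, g}): φ is false.
  f (successors {b, c, d, f}): φ is false.
  g (successors {a, b, c, g}): φ is false.
For instance, at d:
  At d: \Diamond p is true, so \neg \Diamond p is false.
    At d: \Diamond p requires p at some successor in {c, d, f}.
      p holds at f, so \Diamond p is true at d.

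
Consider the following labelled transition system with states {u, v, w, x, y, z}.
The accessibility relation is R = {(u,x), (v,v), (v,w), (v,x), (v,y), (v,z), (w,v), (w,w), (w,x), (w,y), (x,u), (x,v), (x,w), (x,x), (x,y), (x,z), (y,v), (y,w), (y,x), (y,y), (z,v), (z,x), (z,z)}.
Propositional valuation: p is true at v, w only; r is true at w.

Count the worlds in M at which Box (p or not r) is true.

Let φ = Box (p or not r). Evaluate φ at each world:
  u (successors {x}): φ is true.
  v (successors {v, w, x, y, z}): φ is true.
  w (successors {v, w, x, y}): φ is true.
  x (successors {u, v, w, x, y, z}): φ is true.
  y (successors {v, w, x, y}): φ is true.
  z (successors {v, x, z}): φ is true.
For instance, at z:
  At z: Box (p or not r) requires p or not r at every successor {v, x, z}.
    At v: p or not r is true.
    At x: p or not r is true.
    At z: p or not r is true.
  So Box (p or not r) is true at z.
Satisfying worlds: {u, v, w, x, y, z}

6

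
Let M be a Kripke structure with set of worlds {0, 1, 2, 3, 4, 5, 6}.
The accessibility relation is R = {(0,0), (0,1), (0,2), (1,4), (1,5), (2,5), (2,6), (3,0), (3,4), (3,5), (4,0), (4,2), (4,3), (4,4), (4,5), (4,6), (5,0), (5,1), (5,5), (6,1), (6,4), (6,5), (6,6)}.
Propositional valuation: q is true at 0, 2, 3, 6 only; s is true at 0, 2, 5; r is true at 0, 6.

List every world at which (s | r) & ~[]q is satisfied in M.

0, 2, 5, 6

Let φ = (s | r) & ~[]q. Evaluate φ at each world:
  0 (successors {0, 1, 2}): φ is true.
  1 (successors {4, 5}): φ is false.
  2 (successors {5, 6}): φ is true.
  3 (successors {0, 4, 5}): φ is false.
  4 (successors {0, 2, 3, 4, 5, 6}): φ is false.
  5 (successors {0, 1, 5}): φ is true.
  6 (successors {1, 4, 5, 6}): φ is true.
For instance, at 2:
  At 2: s | r is true, ~[]q is true, so (s | r) & ~[]q is true.
    At 2: []q is false, so ~[]q is true.
      At 2: []q requires q at every successor {5, 6}.
        q fails at 5, so []q is false at 2.
Satisfying worlds: {0, 2, 5, 6}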